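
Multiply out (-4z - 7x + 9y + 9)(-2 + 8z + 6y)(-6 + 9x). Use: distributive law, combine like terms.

-480z + 1056xz + 192z² - 288xz² - 288yz + 432xyz - 246x + 126x² - 504x²z + 576xy - 378x²y - 216y - 324y² + 486xy² + 108

(-4z - 7x + 9y + 9)(-2 + 8z + 6y)(-6 + 9x)
= (8z - 32z² - 24yz + 14x - 56xz - 42xy - 18y + 72yz + 54y² - 18 + 72z + 54y)(-6 + 9x)    [distributive law]
= (80z - 32z² + 48yz + 14x - 56xz - 42xy + 36y + 54y² - 18)(-6 + 9x)    [combine like terms]
= -480z + 720xz + 192z² - 288xz² - 288yz + 432xyz - 84x + 126x² + 336xz - 504x²z + 252xy - 378x²y - 216y + 324xy - 324y² + 486xy² + 108 - 162x    [distributive law]
= -480z + 1056xz + 192z² - 288xz² - 288yz + 432xyz - 246x + 126x² - 504x²z + 576xy - 378x²y - 216y - 324y² + 486xy² + 108    [combine like terms]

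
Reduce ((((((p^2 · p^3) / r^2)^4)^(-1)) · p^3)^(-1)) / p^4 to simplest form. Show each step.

p^13·r^(-8)

((((((p^2 · p^3) / r^2)^4)^(-1)) · p^3)^(-1)) / p^4
= ((((((p^2 · p^3) / r^2)^4)^(-1))^(-1)) · ((p^3)^(-1))) / p^4    [power of a product]
= (((((p^2 · p^3) / r^2)^4)^1) · ((p^3)^(-1))) / p^4    [power of a power]
= ((((p^2 · p^3) / r^2)^4) · ((p^3)^(-1))) / p^4    [power of a power]
= ((((p^2 · p^3)^4) / ((r^2)^4)) · ((p^3)^(-1))) / p^4    [power of a quotient]
= (((((p^2)^4) · ((p^3)^4)) / ((r^2)^4)) · ((p^3)^(-1))) / p^4    [power of a product]
= (((p^8 · ((p^3)^4)) / ((r^2)^4)) · ((p^3)^(-1))) / p^4    [power of a power]
= (((p^8 · p^12) / ((r^2)^4)) · ((p^3)^(-1))) / p^4    [power of a power]
= ((p^20 / ((r^2)^4)) · ((p^3)^(-1))) / p^4    [product of powers]
= ((p^20 / r^8) · ((p^3)^(-1))) / p^4    [power of a power]
= ((p^20 / r^8) · p^(-3)) / p^4    [power of a power]
= p^13·r^(-8)    [quotient of powers; product of powers]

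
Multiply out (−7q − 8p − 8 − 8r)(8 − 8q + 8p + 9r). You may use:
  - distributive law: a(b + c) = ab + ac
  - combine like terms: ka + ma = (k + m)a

(−7q − 8p − 8 − 8r)(8 − 8q + 8p + 9r)
= −56q + 56q² − 56pq − 63qr − 64p + 64pq − 64p² − 72pr − 64 + 64q − 64p − 72r − 64r + 64qr − 64pr − 72r²    [distributive law]
= 8q + 56q² + 8pq + qr − 128p − 64p² − 136pr − 64 − 136r − 72r²    [combine like terms]

8q + 56q² + 8pq + qr − 128p − 64p² − 136pr − 64 − 136r − 72r²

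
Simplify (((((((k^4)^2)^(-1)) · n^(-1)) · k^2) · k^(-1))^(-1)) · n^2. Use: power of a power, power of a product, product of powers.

k^7n^3

(((((((k^4)^2)^(-1)) · n^(-1)) · k^2) · k^(-1))^(-1)) · n^2
= (((((((k^4)^2)^(-1)) · n^(-1)) · k^2)^(-1)) · ((k^(-1))^(-1))) · n^2    [power of a product]
= (((((((k^4)^2)^(-1)) · n^(-1))^(-1)) · ((k^2)^(-1))) · ((k^(-1))^(-1))) · n^2    [power of a product]
= (((((((k^4)^2)^(-1))^(-1)) · ((n^(-1))^(-1))) · ((k^2)^(-1))) · ((k^(-1))^(-1))) · n^2    [power of a product]
= ((((((k^4)^2)^1) · ((n^(-1))^(-1))) · ((k^2)^(-1))) · ((k^(-1))^(-1))) · n^2    [power of a power]
= (((((k^4)^2) · ((n^(-1))^(-1))) · ((k^2)^(-1))) · ((k^(-1))^(-1))) · n^2    [power of a power]
= (((k^8 · ((n^(-1))^(-1))) · ((k^2)^(-1))) · ((k^(-1))^(-1))) · n^2    [power of a power]
= (((k^8 · n) · ((k^2)^(-1))) · ((k^(-1))^(-1))) · n^2    [power of a power]
= (((k^8 · n) · k^(-2)) · ((k^(-1))^(-1))) · n^2    [power of a power]
= (((k^8 · n) · k^(-2)) · k) · n^2    [power of a power]
= k^7n^3    [product of powers]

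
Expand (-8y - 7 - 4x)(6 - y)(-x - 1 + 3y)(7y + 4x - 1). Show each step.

(-8y - 7 - 4x)(6 - y)(-x - 1 + 3y)(7y + 4x - 1)
= (-48y + 8y² - 42 + 7y - 24x + 4xy)(-x - 1 + 3y)(7y + 4x - 1)    [distributive law]
= (-41y + 8y² - 42 - 24x + 4xy)(-x - 1 + 3y)(7y + 4x - 1)    [combine like terms]
= (41xy + 41y - 123y² - 8xy² - 8y² + 24y³ + 42x + 42 - 126y + 24x² + 24x - 72xy - 4x²y - 4xy + 12xy²)(7y + 4x - 1)    [distributive law]
= (-35xy - 85y - 131y² + 4xy² + 24y³ + 66x + 42 + 24x² - 4x²y)(7y + 4x - 1)    [combine like terms]
= -245xy² - 140x²y + 35xy - 595y² - 340xy + 85y - 917y³ - 524xy² + 131y² + 28xy³ + 16x²y² - 4xy² + 168y⁴ + 96xy³ - 24y³ + 462xy + 264x² - 66x + 294y + 168x - 42 + 168x²y + 96x³ - 24x² - 28x²y² - 16x³y + 4x²y    [distributive law]
= -773xy² + 32x²y + 157xy - 464y² + 379y - 941y³ + 124xy³ - 12x²y² + 168y⁴ + 240x² + 102x - 42 + 96x³ - 16x³y    [combine like terms]

-773xy² + 32x²y + 157xy - 464y² + 379y - 941y³ + 124xy³ - 12x²y² + 168y⁴ + 240x² + 102x - 42 + 96x³ - 16x³y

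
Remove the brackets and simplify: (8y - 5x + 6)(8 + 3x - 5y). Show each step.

34y + 49xy - 40y² - 22x - 15x² + 48

(8y - 5x + 6)(8 + 3x - 5y)
= 64y + 24xy - 40y² - 40x - 15x² + 25xy + 48 + 18x - 30y    [distributive law]
= 34y + 49xy - 40y² - 22x - 15x² + 48    [combine like terms]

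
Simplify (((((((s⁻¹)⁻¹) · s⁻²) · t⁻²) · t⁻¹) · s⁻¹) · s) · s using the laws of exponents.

t⁻³

(((((((s⁻¹)⁻¹) · s⁻²) · t⁻²) · t⁻¹) · s⁻¹) · s) · s
= (((((s · s⁻²) · t⁻²) · t⁻¹) · s⁻¹) · s) · s    [power of a power]
= ((((s⁻¹ · t⁻²) · t⁻¹) · s⁻¹) · s) · s    [product of powers]
= t⁻³    [product of powers]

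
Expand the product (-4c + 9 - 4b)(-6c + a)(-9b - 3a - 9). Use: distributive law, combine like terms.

(-4c + 9 - 4b)(-6c + a)(-9b - 3a - 9)
= (24c^2 - 4ac - 54c + 9a + 24bc - 4ab)(-9b - 3a - 9)    [distributive law]
= -216bc^2 - 72ac^2 - 216c^2 + 36abc + 12a^2c + 36ac + 486bc + 162ac + 486c - 81ab - 27a^2 - 81a - 216b^2c - 72abc - 216bc + 36ab^2 + 12a^2b + 36ab    [distributive law]
= -216bc^2 - 72ac^2 - 216c^2 - 36abc + 12a^2c + 198ac + 270bc + 486c - 45ab - 27a^2 - 81a - 216b^2c + 36ab^2 + 12a^2b    [combine like terms]

-216bc^2 - 72ac^2 - 216c^2 - 36abc + 12a^2c + 198ac + 270bc + 486c - 45ab - 27a^2 - 81a - 216b^2c + 36ab^2 + 12a^2b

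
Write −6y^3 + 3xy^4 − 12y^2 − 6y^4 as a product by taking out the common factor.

−6y^3 + 3xy^4 − 12y^2 − 6y^4
= 3(−2y^3 + xy^4 − 4y^2 − 2y^4)    [factor out 3]
= 3y^2(−2y + xy^2 − 4 − 2y^2)    [factor out y^2]

3y^2(−2y + xy^2 − 4 − 2y^2)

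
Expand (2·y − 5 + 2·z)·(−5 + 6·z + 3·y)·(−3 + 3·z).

(2·y − 5 + 2·z)·(−5 + 6·z + 3·y)·(−3 + 3·z)
= (−10·y + 12·y·z + 6·y² + 25 − 30·z − 15·y − 10·z + 12·z² + 6·y·z)·(−3 + 3·z)    [distributive law]
= (−25·y + 18·y·z + 6·y² + 25 − 40·z + 12·z²)·(−3 + 3·z)    [combine like terms]
= 75·y − 75·y·z − 54·y·z + 54·y·z² − 18·y² + 18·y²·z − 75 + 75·z + 120·z − 120·z² − 36·z² + 36·z³    [distributive law]
= 75·y − 129·y·z + 54·y·z² − 18·y² + 18·y²·z − 75 + 195·z − 156·z² + 36·z³    [combine like terms]

75·y − 129·y·z + 54·y·z² − 18·y² + 18·y²·z − 75 + 195·z − 156·z² + 36·z³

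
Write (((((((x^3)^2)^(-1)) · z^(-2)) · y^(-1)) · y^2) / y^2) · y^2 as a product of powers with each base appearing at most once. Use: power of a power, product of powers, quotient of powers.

x^(-6)yz^(-2)

(((((((x^3)^2)^(-1)) · z^(-2)) · y^(-1)) · y^2) / y^2) · y^2
= ((((((x^3)^(-2)) · z^(-2)) · y^(-1)) · y^2) / y^2) · y^2    [power of a power]
= ((((x^(-6) · z^(-2)) · y^(-1)) · y^2) / y^2) · y^2    [power of a power]
= x^(-6)yz^(-2)    [quotient of powers; product of powers]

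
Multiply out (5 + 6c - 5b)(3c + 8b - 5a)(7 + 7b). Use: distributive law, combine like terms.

(5 + 6c - 5b)(3c + 8b - 5a)(7 + 7b)
= (15c + 40b - 25a + 18c^2 + 48bc - 30ac - 15bc - 40b^2 + 25ab)(7 + 7b)    [distributive law]
= (15c + 40b - 25a + 18c^2 + 33bc - 30ac - 40b^2 + 25ab)(7 + 7b)    [combine like terms]
= 105c + 105bc + 280b + 280b^2 - 175a - 175ab + 126c^2 + 126bc^2 + 231bc + 231b^2c - 210ac - 210abc - 280b^2 - 280b^3 + 175ab + 175ab^2    [distributive law]
= 105c + 336bc + 280b - 175a + 126c^2 + 126bc^2 + 231b^2c - 210ac - 210abc - 280b^3 + 175ab^2    [combine like terms]

105c + 336bc + 280b - 175a + 126c^2 + 126bc^2 + 231b^2c - 210ac - 210abc - 280b^3 + 175ab^2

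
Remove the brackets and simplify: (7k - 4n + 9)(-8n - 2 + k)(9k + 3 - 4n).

(7k - 4n + 9)(-8n - 2 + k)(9k + 3 - 4n)
= (-56kn - 14k + 7k^2 + 32n^2 + 8n - 4kn - 72n - 18 + 9k)(9k + 3 - 4n)    [distributive law]
= (-60kn - 5k + 7k^2 + 32n^2 - 64n - 18)(9k + 3 - 4n)    [combine like terms]
= -540k^2n - 180kn + 240kn^2 - 45k^2 - 15k + 20kn + 63k^3 + 21k^2 - 28k^2n + 288kn^2 + 96n^2 - 128n^3 - 576kn - 192n + 256n^2 - 162k - 54 + 72n    [distributive law]
= -568k^2n - 736kn + 528kn^2 - 24k^2 - 177k + 63k^3 + 352n^2 - 128n^3 - 120n - 54    [combine like terms]

-568k^2n - 736kn + 528kn^2 - 24k^2 - 177k + 63k^3 + 352n^2 - 128n^3 - 120n - 54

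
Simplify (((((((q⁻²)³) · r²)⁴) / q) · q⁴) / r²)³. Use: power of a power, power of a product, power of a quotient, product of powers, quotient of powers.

q⁻⁶³·r¹⁸

(((((((q⁻²)³) · r²)⁴) / q) · q⁴) / r²)³
= (((((((q⁻²)³) · r²)⁴) / q) · q⁴)³) / ((r²)³)    [power of a quotient]
= (((((((q⁻²)³) · r²)⁴) / q)³) · ((q⁴)³)) / ((r²)³)    [power of a product]
= (((((((q⁻²)³) · r²)⁴)³) / (q³)) · ((q⁴)³)) / ((r²)³)    [power of a quotient]
= ((((((q⁻²)³) · r²)¹²) / (q³)) · ((q⁴)³)) / ((r²)³)    [power of a power]
= ((((((q⁻²)³)¹²) · ((r²)¹²)) / (q³)) · ((q⁴)³)) / ((r²)³)    [power of a product]
= (((((q⁻²)³⁶) · ((r²)¹²)) / (q³)) · ((q⁴)³)) / ((r²)³)    [power of a power]
= (((q⁻⁷² · ((r²)¹²)) / (q³)) · ((q⁴)³)) / ((r²)³)    [power of a power]
= (((q⁻⁷² · r²⁴) / (q³)) · ((q⁴)³)) / ((r²)³)    [power of a power]
= (((q⁻⁷² · r²⁴) / q³) · q¹²) / ((r²)³)    [power of a power]
= (((q⁻⁷² · r²⁴) / q³) · q¹²) / r⁶    [power of a power]
= q⁻⁶³·r¹⁸    [quotient of powers; product of powers]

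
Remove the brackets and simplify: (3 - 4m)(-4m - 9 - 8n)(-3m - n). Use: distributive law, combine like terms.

(3 - 4m)(-4m - 9 - 8n)(-3m - n)
= (-12m - 27 - 24n + 16m^2 + 36m + 32mn)(-3m - n)    [distributive law]
= (24m - 27 - 24n + 16m^2 + 32mn)(-3m - n)    [combine like terms]
= -72m^2 - 24mn + 81m + 27n + 72mn + 24n^2 - 48m^3 - 16m^2n - 96m^2n - 32mn^2    [distributive law]
= -72m^2 + 48mn + 81m + 27n + 24n^2 - 48m^3 - 112m^2n - 32mn^2    [combine like terms]

-72m^2 + 48mn + 81m + 27n + 24n^2 - 48m^3 - 112m^2n - 32mn^2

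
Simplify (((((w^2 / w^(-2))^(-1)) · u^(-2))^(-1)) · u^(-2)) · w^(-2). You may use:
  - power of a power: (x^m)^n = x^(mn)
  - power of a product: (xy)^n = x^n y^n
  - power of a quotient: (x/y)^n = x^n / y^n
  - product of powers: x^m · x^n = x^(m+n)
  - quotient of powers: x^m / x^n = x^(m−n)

w^2

(((((w^2 / w^(-2))^(-1)) · u^(-2))^(-1)) · u^(-2)) · w^(-2)
= (((((w^2 / w^(-2))^(-1))^(-1)) · ((u^(-2))^(-1))) · u^(-2)) · w^(-2)    [power of a product]
= ((((w^2 / w^(-2))^1) · ((u^(-2))^(-1))) · u^(-2)) · w^(-2)    [power of a power]
= (((((w^2)^1) / ((w^(-2))^1)) · ((u^(-2))^(-1))) · u^(-2)) · w^(-2)    [power of a quotient]
= (((w^2 / ((w^(-2))^1)) · ((u^(-2))^(-1))) · u^(-2)) · w^(-2)    [power of a power]
= (((w^2 / w^(-2)) · ((u^(-2))^(-1))) · u^(-2)) · w^(-2)    [power of a power]
= ((w^4 · ((u^(-2))^(-1))) · u^(-2)) · w^(-2)    [quotient of powers]
= ((w^4 · u^2) · u^(-2)) · w^(-2)    [power of a power]
= w^2    [product of powers]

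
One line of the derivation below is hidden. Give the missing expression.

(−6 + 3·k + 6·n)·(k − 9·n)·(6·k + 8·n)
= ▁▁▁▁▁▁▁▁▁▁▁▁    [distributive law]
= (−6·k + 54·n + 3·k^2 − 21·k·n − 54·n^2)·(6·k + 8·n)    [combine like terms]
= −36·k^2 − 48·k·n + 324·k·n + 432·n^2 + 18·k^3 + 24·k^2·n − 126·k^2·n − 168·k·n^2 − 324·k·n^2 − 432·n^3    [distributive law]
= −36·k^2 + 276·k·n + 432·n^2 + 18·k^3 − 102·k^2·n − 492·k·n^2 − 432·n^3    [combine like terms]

By distributive law:

(−6·k + 54·n + 3·k^2 − 27·k·n + 6·k·n − 54·n^2)·(6·k + 8·n)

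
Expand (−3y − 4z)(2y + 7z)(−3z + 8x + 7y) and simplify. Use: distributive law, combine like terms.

(−3y − 4z)(2y + 7z)(−3z + 8x + 7y)
= (−6y² − 21yz − 8yz − 28z²)(−3z + 8x + 7y)    [distributive law]
= (−6y² − 29yz − 28z²)(−3z + 8x + 7y)    [combine like terms]
= 18y²z − 48xy² − 42y³ + 87yz² − 232xyz − 203y²z + 84z³ − 224xz² − 196yz²    [distributive law]
= −185y²z − 48xy² − 42y³ − 109yz² − 232xyz + 84z³ − 224xz²    [combine like terms]

−185y²z − 48xy² − 42y³ − 109yz² − 232xyz + 84z³ − 224xz²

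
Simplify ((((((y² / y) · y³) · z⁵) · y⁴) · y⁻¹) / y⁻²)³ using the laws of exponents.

y²⁷z¹⁵

((((((y² / y) · y³) · z⁵) · y⁴) · y⁻¹) / y⁻²)³
= ((((((y² / y) · y³) · z⁵) · y⁴) · y⁻¹)³) / ((y⁻²)³)    [power of a quotient]
= ((((((y² / y) · y³) · z⁵) · y⁴)³) · ((y⁻¹)³)) / ((y⁻²)³)    [power of a product]
= ((((((y² / y) · y³) · z⁵)³) · ((y⁴)³)) · ((y⁻¹)³)) / ((y⁻²)³)    [power of a product]
= ((((((y² / y) · y³)³) · ((z⁵)³)) · ((y⁴)³)) · ((y⁻¹)³)) / ((y⁻²)³)    [power of a product]
= ((((((y² / y)³) · ((y³)³)) · ((z⁵)³)) · ((y⁴)³)) · ((y⁻¹)³)) / ((y⁻²)³)    [power of a product]
= (((((((y²)³) / (y³)) · ((y³)³)) · ((z⁵)³)) · ((y⁴)³)) · ((y⁻¹)³)) / ((y⁻²)³)    [power of a quotient]
= (((((y⁶ / (y³)) · ((y³)³)) · ((z⁵)³)) · ((y⁴)³)) · ((y⁻¹)³)) / ((y⁻²)³)    [power of a power]
= ((((y³ · ((y³)³)) · ((z⁵)³)) · ((y⁴)³)) · ((y⁻¹)³)) / ((y⁻²)³)    [quotient of powers]
= ((((y³ · y⁹) · ((z⁵)³)) · ((y⁴)³)) · ((y⁻¹)³)) / ((y⁻²)³)    [power of a power]
= (((y¹² · ((z⁵)³)) · ((y⁴)³)) · ((y⁻¹)³)) / ((y⁻²)³)    [product of powers]
= (((y¹² · z¹⁵) · ((y⁴)³)) · ((y⁻¹)³)) / ((y⁻²)³)    [power of a power]
= (((y¹² · z¹⁵) · y¹²) · ((y⁻¹)³)) / ((y⁻²)³)    [power of a power]
= (((y¹² · z¹⁵) · y¹²) · y⁻³) / ((y⁻²)³)    [power of a power]
= (((y¹² · z¹⁵) · y¹²) · y⁻³) / y⁻⁶    [power of a power]
= y²⁷z¹⁵    [quotient of powers; product of powers]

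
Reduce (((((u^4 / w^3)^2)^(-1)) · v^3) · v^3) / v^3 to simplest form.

(((((u^4 / w^3)^2)^(-1)) · v^3) · v^3) / v^3
= ((((u^4 / w^3)^(-2)) · v^3) · v^3) / v^3    [power of a power]
= (((((u^4)^(-2)) / ((w^3)^(-2))) · v^3) · v^3) / v^3    [power of a quotient]
= (((u^(-8) / ((w^3)^(-2))) · v^3) · v^3) / v^3    [power of a power]
= (((u^(-8) / w^(-6)) · v^3) · v^3) / v^3    [power of a power]
= u^(-8)v^3w^6    [quotient of powers; product of powers]

u^(-8)v^3w^6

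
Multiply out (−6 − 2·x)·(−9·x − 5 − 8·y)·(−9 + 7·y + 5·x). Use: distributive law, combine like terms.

−426·x + 544·x·y + 158·x^2 − 270 − 222·y + 336·y^2 + 206·x^2·y + 90·x^3 + 112·x·y^2

(−6 − 2·x)·(−9·x − 5 − 8·y)·(−9 + 7·y + 5·x)
= (54·x + 30 + 48·y + 18·x^2 + 10·x + 16·x·y)·(−9 + 7·y + 5·x)    [distributive law]
= (64·x + 30 + 48·y + 18·x^2 + 16·x·y)·(−9 + 7·y + 5·x)    [combine like terms]
= −576·x + 448·x·y + 320·x^2 − 270 + 210·y + 150·x − 432·y + 336·y^2 + 240·x·y − 162·x^2 + 126·x^2·y + 90·x^3 − 144·x·y + 112·x·y^2 + 80·x^2·y    [distributive law]
= −426·x + 544·x·y + 158·x^2 − 270 − 222·y + 336·y^2 + 206·x^2·y + 90·x^3 + 112·x·y^2    [combine like terms]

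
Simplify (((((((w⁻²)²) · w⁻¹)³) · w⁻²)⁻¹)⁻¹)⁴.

w⁻⁶⁸

(((((((w⁻²)²) · w⁻¹)³) · w⁻²)⁻¹)⁻¹)⁴
= ((((((w⁻²)²) · w⁻¹)³) · w⁻²)⁻¹)⁻⁴    [power of a power]
= (((((w⁻²)²) · w⁻¹)³) · w⁻²)⁴    [power of a power]
= (((((w⁻²)²) · w⁻¹)³)⁴) · ((w⁻²)⁴)    [power of a product]
= ((((w⁻²)²) · w⁻¹)¹²) · ((w⁻²)⁴)    [power of a power]
= ((((w⁻²)²)¹²) · ((w⁻¹)¹²)) · ((w⁻²)⁴)    [power of a product]
= (((w⁻²)²⁴) · ((w⁻¹)¹²)) · ((w⁻²)⁴)    [power of a power]
= (w⁻⁴⁸ · ((w⁻¹)¹²)) · ((w⁻²)⁴)    [power of a power]
= (w⁻⁴⁸ · w⁻¹²) · ((w⁻²)⁴)    [power of a power]
= w⁻⁶⁰ · ((w⁻²)⁴)    [product of powers]
= w⁻⁶⁰ · w⁻⁸    [power of a power]
= w⁻⁶⁸    [product of powers]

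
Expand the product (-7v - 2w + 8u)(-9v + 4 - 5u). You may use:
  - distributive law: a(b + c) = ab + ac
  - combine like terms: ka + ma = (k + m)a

63v^2 - 28v - 37uv + 18vw - 8w + 10uw + 32u - 40u^2

(-7v - 2w + 8u)(-9v + 4 - 5u)
= 63v^2 - 28v + 35uv + 18vw - 8w + 10uw - 72uv + 32u - 40u^2    [distributive law]
= 63v^2 - 28v - 37uv + 18vw - 8w + 10uw + 32u - 40u^2    [combine like terms]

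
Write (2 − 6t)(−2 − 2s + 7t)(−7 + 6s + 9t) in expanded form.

28 + 4s − 218t − 24s^2 + 36st + 528t^2 + 72s^2t − 144st^2 − 378t^3

(2 − 6t)(−2 − 2s + 7t)(−7 + 6s + 9t)
= (−4 − 4s + 14t + 12t + 12st − 42t^2)(−7 + 6s + 9t)    [distributive law]
= (−4 − 4s + 26t + 12st − 42t^2)(−7 + 6s + 9t)    [combine like terms]
= 28 − 24s − 36t + 28s − 24s^2 − 36st − 182t + 156st + 234t^2 − 84st + 72s^2t + 108st^2 + 294t^2 − 252st^2 − 378t^3    [distributive law]
= 28 + 4s − 218t − 24s^2 + 36st + 528t^2 + 72s^2t − 144st^2 − 378t^3    [combine like terms]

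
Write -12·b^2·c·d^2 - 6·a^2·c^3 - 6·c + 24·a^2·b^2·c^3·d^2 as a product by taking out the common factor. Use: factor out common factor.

-12·b^2·c·d^2 - 6·a^2·c^3 - 6·c + 24·a^2·b^2·c^3·d^2
= 6(-2·b^2·c·d^2 - a^2·c^3 - c + 4·a^2·b^2·c^3·d^2)    [factor out 6]
= 6·c(-2·b^2·d^2 - a^2·c^2 - 1 + 4·a^2·b^2·c^2·d^2)    [factor out c]

6·c(-2·b^2·d^2 - a^2·c^2 - 1 + 4·a^2·b^2·c^2·d^2)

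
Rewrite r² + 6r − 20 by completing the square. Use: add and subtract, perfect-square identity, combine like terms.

(r + 3)² − 29

r² + 6r − 20
= r² + 6r + 9 − 9 − 20    [add and subtract 9]
= (r + 3)² − 9 − 20    [perfect-square identity]
= (r + 3)² − 29    [combine constants]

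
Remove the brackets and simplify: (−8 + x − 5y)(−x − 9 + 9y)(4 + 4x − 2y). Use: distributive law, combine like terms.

(−8 + x − 5y)(−x − 9 + 9y)(4 + 4x − 2y)
= (8x + 72 − 72y − x^2 − 9x + 9xy + 5xy + 45y − 45y^2)(4 + 4x − 2y)    [distributive law]
= (−x + 72 − 27y − x^2 + 14xy − 45y^2)(4 + 4x − 2y)    [combine like terms]
= −4x − 4x^2 + 2xy + 288 + 288x − 144y − 108y − 108xy + 54y^2 − 4x^2 − 4x^3 + 2x^2y + 56xy + 56x^2y − 28xy^2 − 180y^2 − 180xy^2 + 90y^3    [distributive law]
= 284x − 8x^2 − 50xy + 288 − 252y − 126y^2 − 4x^3 + 58x^2y − 208xy^2 + 90y^3    [combine like terms]

284x − 8x^2 − 50xy + 288 − 252y − 126y^2 − 4x^3 + 58x^2y − 208xy^2 + 90y^3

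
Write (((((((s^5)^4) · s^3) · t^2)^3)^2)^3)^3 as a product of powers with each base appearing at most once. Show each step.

(((((((s^5)^4) · s^3) · t^2)^3)^2)^3)^3
= ((((((s^5)^4) · s^3) · t^2)^3)^2)^9    [power of a power]
= (((((s^5)^4) · s^3) · t^2)^3)^18    [power of a power]
= ((((s^5)^4) · s^3) · t^2)^54    [power of a power]
= ((((s^5)^4) · s^3)^54) · ((t^2)^54)    [power of a product]
= ((((s^5)^4)^54) · ((s^3)^54)) · ((t^2)^54)    [power of a product]
= (((s^5)^216) · ((s^3)^54)) · ((t^2)^54)    [power of a power]
= (s^1080 · ((s^3)^54)) · ((t^2)^54)    [power of a power]
= (s^1080 · s^162) · ((t^2)^54)    [power of a power]
= s^1242 · ((t^2)^54)    [product of powers]
= s^1242 · t^108    [power of a power]
= s^1242·t^108    [rearrange]

s^1242·t^108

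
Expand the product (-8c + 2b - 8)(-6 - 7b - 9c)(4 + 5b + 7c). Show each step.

816c + 1060bc + 1128c^2 + 92b^2c + 626bc^2 + 504c^3 + 416b + 164b^2 - 70b^3 + 192

(-8c + 2b - 8)(-6 - 7b - 9c)(4 + 5b + 7c)
= (48c + 56bc + 72c^2 - 12b - 14b^2 - 18bc + 48 + 56b + 72c)(4 + 5b + 7c)    [distributive law]
= (120c + 38bc + 72c^2 + 44b - 14b^2 + 48)(4 + 5b + 7c)    [combine like terms]
= 480c + 600bc + 840c^2 + 152bc + 190b^2c + 266bc^2 + 288c^2 + 360bc^2 + 504c^3 + 176b + 220b^2 + 308bc - 56b^2 - 70b^3 - 98b^2c + 192 + 240b + 336c    [distributive law]
= 816c + 1060bc + 1128c^2 + 92b^2c + 626bc^2 + 504c^3 + 416b + 164b^2 - 70b^3 + 192    [combine like terms]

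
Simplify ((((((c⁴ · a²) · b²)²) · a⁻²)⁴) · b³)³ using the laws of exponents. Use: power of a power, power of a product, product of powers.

((((((c⁴ · a²) · b²)²) · a⁻²)⁴) · b³)³
= ((((((c⁴ · a²) · b²)²) · a⁻²)⁴)³) · ((b³)³)    [power of a product]
= (((((c⁴ · a²) · b²)²) · a⁻²)¹²) · ((b³)³)    [power of a power]
= (((((c⁴ · a²) · b²)²)¹²) · ((a⁻²)¹²)) · ((b³)³)    [power of a product]
= ((((c⁴ · a²) · b²)²⁴) · ((a⁻²)¹²)) · ((b³)³)    [power of a power]
= ((((c⁴ · a²)²⁴) · ((b²)²⁴)) · ((a⁻²)¹²)) · ((b³)³)    [power of a product]
= (((((c⁴)²⁴) · ((a²)²⁴)) · ((b²)²⁴)) · ((a⁻²)¹²)) · ((b³)³)    [power of a product]
= (((c⁹⁶ · ((a²)²⁴)) · ((b²)²⁴)) · ((a⁻²)¹²)) · ((b³)³)    [power of a power]
= (((c⁹⁶ · a⁴⁸) · ((b²)²⁴)) · ((a⁻²)¹²)) · ((b³)³)    [power of a power]
= (((c⁹⁶ · a⁴⁸) · b⁴⁸) · ((a⁻²)¹²)) · ((b³)³)    [power of a power]
= (((c⁹⁶ · a⁴⁸) · b⁴⁸) · a⁻²⁴) · ((b³)³)    [power of a power]
= (((c⁹⁶ · a⁴⁸) · b⁴⁸) · a⁻²⁴) · b⁹    [power of a power]
= a²⁴·b⁵⁷·c⁹⁶    [product of powers]

a²⁴·b⁵⁷·c⁹⁶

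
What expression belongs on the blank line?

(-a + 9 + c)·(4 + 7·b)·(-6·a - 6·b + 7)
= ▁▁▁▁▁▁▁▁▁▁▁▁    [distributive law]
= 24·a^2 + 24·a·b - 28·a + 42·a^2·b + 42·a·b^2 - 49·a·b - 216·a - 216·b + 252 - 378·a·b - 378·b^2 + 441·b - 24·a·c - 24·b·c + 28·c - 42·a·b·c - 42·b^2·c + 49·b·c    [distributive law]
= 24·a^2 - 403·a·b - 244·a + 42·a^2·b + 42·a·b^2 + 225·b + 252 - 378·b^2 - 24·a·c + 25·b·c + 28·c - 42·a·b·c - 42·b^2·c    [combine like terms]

After distributive law, the bracketed line is:

(-4·a - 7·a·b + 36 + 63·b + 4·c + 7·b·c)·(-6·a - 6·b + 7)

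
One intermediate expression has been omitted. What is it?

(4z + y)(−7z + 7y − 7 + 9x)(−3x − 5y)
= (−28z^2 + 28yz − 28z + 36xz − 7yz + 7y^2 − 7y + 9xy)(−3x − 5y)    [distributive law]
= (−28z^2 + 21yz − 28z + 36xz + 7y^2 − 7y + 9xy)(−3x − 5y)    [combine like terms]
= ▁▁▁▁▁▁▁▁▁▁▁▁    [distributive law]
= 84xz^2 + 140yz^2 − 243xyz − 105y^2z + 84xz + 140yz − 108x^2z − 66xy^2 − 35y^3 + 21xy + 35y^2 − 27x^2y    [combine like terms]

Applying distributive law to the line above:

84xz^2 + 140yz^2 − 63xyz − 105y^2z + 84xz + 140yz − 108x^2z − 180xyz − 21xy^2 − 35y^3 + 21xy + 35y^2 − 27x^2y − 45xy^2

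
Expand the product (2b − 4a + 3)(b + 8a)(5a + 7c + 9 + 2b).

(2b − 4a + 3)(b + 8a)(5a + 7c + 9 + 2b)
= (2b^2 + 16ab − 4ab − 32a^2 + 3b + 24a)(5a + 7c + 9 + 2b)    [distributive law]
= (2b^2 + 12ab − 32a^2 + 3b + 24a)(5a + 7c + 9 + 2b)    [combine like terms]
= 10ab^2 + 14b^2c + 18b^2 + 4b^3 + 60a^2b + 84abc + 108ab + 24ab^2 − 160a^3 − 224a^2c − 288a^2 − 64a^2b + 15ab + 21bc + 27b + 6b^2 + 120a^2 + 168ac + 216a + 48ab    [distributive law]
= 34ab^2 + 14b^2c + 24b^2 + 4b^3 − 4a^2b + 84abc + 171ab − 160a^3 − 224a^2c − 168a^2 + 21bc + 27b + 168ac + 216a    [combine like terms]

34ab^2 + 14b^2c + 24b^2 + 4b^3 − 4a^2b + 84abc + 171ab − 160a^3 − 224a^2c − 168a^2 + 21bc + 27b + 168ac + 216a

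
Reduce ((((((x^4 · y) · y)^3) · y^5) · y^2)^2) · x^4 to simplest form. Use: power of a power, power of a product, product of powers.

x^28y^26

((((((x^4 · y) · y)^3) · y^5) · y^2)^2) · x^4
= ((((((x^4 · y) · y)^3) · y^5)^2) · ((y^2)^2)) · x^4    [power of a product]
= ((((((x^4 · y) · y)^3)^2) · ((y^5)^2)) · ((y^2)^2)) · x^4    [power of a product]
= (((((x^4 · y) · y)^6) · ((y^5)^2)) · ((y^2)^2)) · x^4    [power of a power]
= (((((x^4 · y)^6) · (y^6)) · ((y^5)^2)) · ((y^2)^2)) · x^4    [power of a product]
= ((((((x^4)^6) · (y^6)) · (y^6)) · ((y^5)^2)) · ((y^2)^2)) · x^4    [power of a product]
= ((((x^24 · (y^6)) · (y^6)) · ((y^5)^2)) · ((y^2)^2)) · x^4    [power of a power]
= ((((x^24 · y^6) · y^6) · y^10) · ((y^2)^2)) · x^4    [power of a power]
= ((((x^24 · y^6) · y^6) · y^10) · y^4) · x^4    [power of a power]
= x^28y^26    [product of powers]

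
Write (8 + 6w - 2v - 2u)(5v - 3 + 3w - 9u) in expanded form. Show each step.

46v - 24 + 6w - 66u + 24vw + 18w^2 - 60uw - 10v^2 + 8uv + 18u^2

(8 + 6w - 2v - 2u)(5v - 3 + 3w - 9u)
= 40v - 24 + 24w - 72u + 30vw - 18w + 18w^2 - 54uw - 10v^2 + 6v - 6vw + 18uv - 10uv + 6u - 6uw + 18u^2    [distributive law]
= 46v - 24 + 6w - 66u + 24vw + 18w^2 - 60uw - 10v^2 + 8uv + 18u^2    [combine like terms]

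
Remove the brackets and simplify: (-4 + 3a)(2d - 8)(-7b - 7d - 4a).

(-4 + 3a)(2d - 8)(-7b - 7d - 4a)
= (-8d + 32 + 6ad - 24a)(-7b - 7d - 4a)    [distributive law]
= 56bd + 56d^2 + 32ad - 224b - 224d - 128a - 42abd - 42ad^2 - 24a^2d + 168ab + 168ad + 96a^2    [distributive law]
= 56bd + 56d^2 + 200ad - 224b - 224d - 128a - 42abd - 42ad^2 - 24a^2d + 168ab + 96a^2    [combine like terms]

56bd + 56d^2 + 200ad - 224b - 224d - 128a - 42abd - 42ad^2 - 24a^2d + 168ab + 96a^2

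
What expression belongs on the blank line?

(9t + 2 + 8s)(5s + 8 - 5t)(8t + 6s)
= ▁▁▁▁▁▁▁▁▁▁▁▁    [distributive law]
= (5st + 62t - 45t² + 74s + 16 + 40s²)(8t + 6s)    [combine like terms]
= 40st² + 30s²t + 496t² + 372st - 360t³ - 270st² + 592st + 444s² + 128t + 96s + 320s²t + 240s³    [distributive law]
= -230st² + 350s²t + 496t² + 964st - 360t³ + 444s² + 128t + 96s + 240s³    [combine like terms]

By distributive law:

(45st + 72t - 45t² + 10s + 16 - 10t + 40s² + 64s - 40st)(8t + 6s)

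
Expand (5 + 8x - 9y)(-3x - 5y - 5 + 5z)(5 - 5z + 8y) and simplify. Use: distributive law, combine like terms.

-275x + 475xz - 505xy - 100y - 125yz + 385y^2 - 125 + 250z - 125z^2 - 120x^2 + 120x^2z - 192x^2y + 385xyz - 104xy^2 - 200xz^2 - 585y^2z + 360y^3 + 225yz^2

(5 + 8x - 9y)(-3x - 5y - 5 + 5z)(5 - 5z + 8y)
= (-15x - 25y - 25 + 25z - 24x^2 - 40xy - 40x + 40xz + 27xy + 45y^2 + 45y - 45yz)(5 - 5z + 8y)    [distributive law]
= (-55x + 20y - 25 + 25z - 24x^2 - 13xy + 40xz + 45y^2 - 45yz)(5 - 5z + 8y)    [combine like terms]
= -275x + 275xz - 440xy + 100y - 100yz + 160y^2 - 125 + 125z - 200y + 125z - 125z^2 + 200yz - 120x^2 + 120x^2z - 192x^2y - 65xy + 65xyz - 104xy^2 + 200xz - 200xz^2 + 320xyz + 225y^2 - 225y^2z + 360y^3 - 225yz + 225yz^2 - 360y^2z    [distributive law]
= -275x + 475xz - 505xy - 100y - 125yz + 385y^2 - 125 + 250z - 125z^2 - 120x^2 + 120x^2z - 192x^2y + 385xyz - 104xy^2 - 200xz^2 - 585y^2z + 360y^3 + 225yz^2    [combine like terms]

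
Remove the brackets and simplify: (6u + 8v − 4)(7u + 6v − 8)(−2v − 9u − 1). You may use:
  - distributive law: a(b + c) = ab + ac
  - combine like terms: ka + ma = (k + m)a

(6u + 8v − 4)(7u + 6v − 8)(−2v − 9u − 1)
= (42u² + 36uv − 48u + 56uv + 48v² − 64v − 28u − 24v + 32)(−2v − 9u − 1)    [distributive law]
= (42u² + 92uv − 76u + 48v² − 88v + 32)(−2v − 9u − 1)    [combine like terms]
= −84u²v − 378u³ − 42u² − 184uv² − 828u²v − 92uv + 152uv + 684u² + 76u − 96v³ − 432uv² − 48v² + 176v² + 792uv + 88v − 64v − 288u − 32    [distributive law]
= −912u²v − 378u³ + 642u² − 616uv² + 852uv − 212u − 96v³ + 128v² + 24v − 32    [combine like terms]

−912u²v − 378u³ + 642u² − 616uv² + 852uv − 212u − 96v³ + 128v² + 24v − 32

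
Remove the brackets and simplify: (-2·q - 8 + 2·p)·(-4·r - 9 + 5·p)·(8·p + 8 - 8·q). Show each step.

(-2·q - 8 + 2·p)·(-4·r - 9 + 5·p)·(8·p + 8 - 8·q)
= (8·q·r + 18·q - 10·p·q + 32·r + 72 - 40·p - 8·p·r - 18·p + 10·p²)·(8·p + 8 - 8·q)    [distributive law]
= (8·q·r + 18·q - 10·p·q + 32·r + 72 - 58·p - 8·p·r + 10·p²)·(8·p + 8 - 8·q)    [combine like terms]
= 64·p·q·r + 64·q·r - 64·q²·r + 144·p·q + 144·q - 144·q² - 80·p²·q - 80·p·q + 80·p·q² + 256·p·r + 256·r - 256·q·r + 576·p + 576 - 576·q - 464·p² - 464·p + 464·p·q - 64·p²·r - 64·p·r + 64·p·q·r + 80·p³ + 80·p² - 80·p²·q    [distributive law]
= 128·p·q·r - 192·q·r - 64·q²·r + 528·p·q - 432·q - 144·q² - 160·p²·q + 80·p·q² + 192·p·r + 256·r + 112·p + 576 - 384·p² - 64·p²·r + 80·p³    [combine like terms]

128·p·q·r - 192·q·r - 64·q²·r + 528·p·q - 432·q - 144·q² - 160·p²·q + 80·p·q² + 192·p·r + 256·r + 112·p + 576 - 384·p² - 64·p²·r + 80·p³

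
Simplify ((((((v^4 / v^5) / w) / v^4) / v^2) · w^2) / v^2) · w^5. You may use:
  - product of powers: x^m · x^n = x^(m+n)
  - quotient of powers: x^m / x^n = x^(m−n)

v^(-9)w^6

((((((v^4 / v^5) / w) / v^4) / v^2) · w^2) / v^2) · w^5
= (((((v^(-1) / w) / v^4) / v^2) · w^2) / v^2) · w^5    [quotient of powers]
= v^(-9)w^6    [quotient of powers; product of powers]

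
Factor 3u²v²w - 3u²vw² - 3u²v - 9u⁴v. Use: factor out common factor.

3u²v(vw - w² - 1 - 3u²)

3u²v²w - 3u²vw² - 3u²v - 9u⁴v
= 3(u²v²w - u²vw² - u²v - 3u⁴v)    [factor out 3]
= 3u²v(vw - w² - 1 - 3u²)    [factor out u²v]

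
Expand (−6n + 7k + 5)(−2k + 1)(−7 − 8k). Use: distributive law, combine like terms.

−36kn − 96k²n + 42n + 122k² + 112k³ − 19k − 35

(−6n + 7k + 5)(−2k + 1)(−7 − 8k)
= (12kn − 6n − 14k² + 7k − 10k + 5)(−7 − 8k)    [distributive law]
= (12kn − 6n − 14k² − 3k + 5)(−7 − 8k)    [combine like terms]
= −84kn − 96k²n + 42n + 48kn + 98k² + 112k³ + 21k + 24k² − 35 − 40k    [distributive law]
= −36kn − 96k²n + 42n + 122k² + 112k³ − 19k − 35    [combine like terms]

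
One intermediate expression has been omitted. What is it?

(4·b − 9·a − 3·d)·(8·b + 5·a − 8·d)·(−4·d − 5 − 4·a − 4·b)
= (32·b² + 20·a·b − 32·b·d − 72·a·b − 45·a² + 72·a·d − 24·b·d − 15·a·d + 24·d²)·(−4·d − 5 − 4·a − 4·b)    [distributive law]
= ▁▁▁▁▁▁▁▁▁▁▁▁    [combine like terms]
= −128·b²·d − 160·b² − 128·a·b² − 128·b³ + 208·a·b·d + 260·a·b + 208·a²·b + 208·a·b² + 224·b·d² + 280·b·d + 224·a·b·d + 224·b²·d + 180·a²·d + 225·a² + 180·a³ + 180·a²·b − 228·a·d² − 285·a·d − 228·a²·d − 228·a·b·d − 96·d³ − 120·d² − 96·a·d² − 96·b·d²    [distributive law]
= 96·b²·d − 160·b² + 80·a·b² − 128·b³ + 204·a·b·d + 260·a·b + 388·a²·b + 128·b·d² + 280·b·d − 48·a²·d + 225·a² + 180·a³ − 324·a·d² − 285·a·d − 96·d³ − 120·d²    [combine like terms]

After combine like terms, the bracketed line is:

(32·b² − 52·a·b − 56·b·d − 45·a² + 57·a·d + 24·d²)·(−4·d − 5 − 4·a − 4·b)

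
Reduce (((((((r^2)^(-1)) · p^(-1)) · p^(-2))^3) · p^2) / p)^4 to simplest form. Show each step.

(((((((r^2)^(-1)) · p^(-1)) · p^(-2))^3) · p^2) / p)^4
= (((((((r^2)^(-1)) · p^(-1)) · p^(-2))^3) · p^2)^4) / (p^4)    [power of a quotient]
= (((((((r^2)^(-1)) · p^(-1)) · p^(-2))^3)^4) · ((p^2)^4)) / (p^4)    [power of a product]
= ((((((r^2)^(-1)) · p^(-1)) · p^(-2))^12) · ((p^2)^4)) / (p^4)    [power of a power]
= ((((((r^2)^(-1)) · p^(-1))^12) · ((p^(-2))^12)) · ((p^2)^4)) / (p^4)    [power of a product]
= ((((((r^2)^(-1))^12) · ((p^(-1))^12)) · ((p^(-2))^12)) · ((p^2)^4)) / (p^4)    [power of a product]
= (((((r^2)^(-12)) · ((p^(-1))^12)) · ((p^(-2))^12)) · ((p^2)^4)) / (p^4)    [power of a power]
= (((r^(-24) · ((p^(-1))^12)) · ((p^(-2))^12)) · ((p^2)^4)) / (p^4)    [power of a power]
= (((r^(-24) · p^(-12)) · ((p^(-2))^12)) · ((p^2)^4)) / (p^4)    [power of a power]
= (((r^(-24) · p^(-12)) · p^(-24)) · ((p^2)^4)) / (p^4)    [power of a power]
= (((r^(-24) · p^(-12)) · p^(-24)) · p^8) / (p^4)    [power of a power]
= p^(-32)·r^(-24)    [quotient of powers; product of powers]

p^(-32)·r^(-24)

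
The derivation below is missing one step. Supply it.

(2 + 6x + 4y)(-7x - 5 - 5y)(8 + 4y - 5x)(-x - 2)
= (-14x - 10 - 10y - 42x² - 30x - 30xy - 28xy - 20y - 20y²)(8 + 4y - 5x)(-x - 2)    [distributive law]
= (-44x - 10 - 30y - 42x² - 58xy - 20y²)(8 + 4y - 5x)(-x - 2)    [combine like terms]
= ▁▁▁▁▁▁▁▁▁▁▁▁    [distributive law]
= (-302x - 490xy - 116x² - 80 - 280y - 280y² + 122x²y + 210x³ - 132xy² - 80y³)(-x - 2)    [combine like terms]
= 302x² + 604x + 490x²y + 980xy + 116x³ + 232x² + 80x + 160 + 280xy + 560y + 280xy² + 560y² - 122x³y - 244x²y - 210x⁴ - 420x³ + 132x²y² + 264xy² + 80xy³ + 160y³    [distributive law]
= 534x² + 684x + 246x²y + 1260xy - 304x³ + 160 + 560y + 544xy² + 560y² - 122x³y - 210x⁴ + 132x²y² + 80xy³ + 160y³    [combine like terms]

After distributive law, the bracketed line is:

(-352x - 176xy + 220x² - 80 - 40y + 50x - 240y - 120y² + 150xy - 336x² - 168x²y + 210x³ - 464xy - 232xy² + 290x²y - 160y² - 80y³ + 100xy²)(-x - 2)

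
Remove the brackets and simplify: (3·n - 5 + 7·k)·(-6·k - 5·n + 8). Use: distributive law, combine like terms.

(3·n - 5 + 7·k)·(-6·k - 5·n + 8)
= -18·k·n - 15·n^2 + 24·n + 30·k + 25·n - 40 - 42·k^2 - 35·k·n + 56·k    [distributive law]
= -53·k·n - 15·n^2 + 49·n + 86·k - 40 - 42·k^2    [combine like terms]

-53·k·n - 15·n^2 + 49·n + 86·k - 40 - 42·k^2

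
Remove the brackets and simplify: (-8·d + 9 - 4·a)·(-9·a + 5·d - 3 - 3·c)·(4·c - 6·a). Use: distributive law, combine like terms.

64·a·c·d - 312·a^2·d - 160·c·d^2 + 240·a·d^2 + 276·c·d - 414·a·d + 96·c^2·d - 114·a·c + 414·a^2 - 108·c + 162·a - 108·c^2 + 72·a^2·c - 216·a^3 + 48·a·c^2

(-8·d + 9 - 4·a)·(-9·a + 5·d - 3 - 3·c)·(4·c - 6·a)
= (72·a·d - 40·d^2 + 24·d + 24·c·d - 81·a + 45·d - 27 - 27·c + 36·a^2 - 20·a·d + 12·a + 12·a·c)·(4·c - 6·a)    [distributive law]
= (52·a·d - 40·d^2 + 69·d + 24·c·d - 69·a - 27 - 27·c + 36·a^2 + 12·a·c)·(4·c - 6·a)    [combine like terms]
= 208·a·c·d - 312·a^2·d - 160·c·d^2 + 240·a·d^2 + 276·c·d - 414·a·d + 96·c^2·d - 144·a·c·d - 276·a·c + 414·a^2 - 108·c + 162·a - 108·c^2 + 162·a·c + 144·a^2·c - 216·a^3 + 48·a·c^2 - 72·a^2·c    [distributive law]
= 64·a·c·d - 312·a^2·d - 160·c·d^2 + 240·a·d^2 + 276·c·d - 414·a·d + 96·c^2·d - 114·a·c + 414·a^2 - 108·c + 162·a - 108·c^2 + 72·a^2·c - 216·a^3 + 48·a·c^2    [combine like terms]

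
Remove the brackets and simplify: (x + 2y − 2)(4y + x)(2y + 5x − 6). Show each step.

52xy² + 32x²y − 80xy + 5x³ − 16x² + 16y³ − 64y² + 48y + 12x

(x + 2y − 2)(4y + x)(2y + 5x − 6)
= (4xy + x² + 8y² + 2xy − 8y − 2x)(2y + 5x − 6)    [distributive law]
= (6xy + x² + 8y² − 8y − 2x)(2y + 5x − 6)    [combine like terms]
= 12xy² + 30x²y − 36xy + 2x²y + 5x³ − 6x² + 16y³ + 40xy² − 48y² − 16y² − 40xy + 48y − 4xy − 10x² + 12x    [distributive law]
= 52xy² + 32x²y − 80xy + 5x³ − 16x² + 16y³ − 64y² + 48y + 12x    [combine like terms]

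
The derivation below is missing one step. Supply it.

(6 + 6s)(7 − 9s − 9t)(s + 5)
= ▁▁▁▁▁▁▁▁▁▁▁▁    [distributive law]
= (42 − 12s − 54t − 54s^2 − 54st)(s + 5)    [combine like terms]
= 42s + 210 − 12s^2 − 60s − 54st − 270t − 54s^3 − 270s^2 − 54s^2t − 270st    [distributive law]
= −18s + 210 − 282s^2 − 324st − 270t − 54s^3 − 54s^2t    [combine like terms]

By distributive law:

(42 − 54s − 54t + 42s − 54s^2 − 54st)(s + 5)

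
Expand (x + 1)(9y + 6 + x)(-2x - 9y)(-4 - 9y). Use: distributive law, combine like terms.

(x + 1)(9y + 6 + x)(-2x - 9y)(-4 - 9y)
= (9xy + 6x + x^2 + 9y + 6 + x)(-2x - 9y)(-4 - 9y)    [distributive law]
= (9xy + 7x + x^2 + 9y + 6)(-2x - 9y)(-4 - 9y)    [combine like terms]
= (-18x^2y - 81xy^2 - 14x^2 - 63xy - 2x^3 - 9x^2y - 18xy - 81y^2 - 12x - 54y)(-4 - 9y)    [distributive law]
= (-27x^2y - 81xy^2 - 14x^2 - 81xy - 2x^3 - 81y^2 - 12x - 54y)(-4 - 9y)    [combine like terms]
= 108x^2y + 243x^2y^2 + 324xy^2 + 729xy^3 + 56x^2 + 126x^2y + 324xy + 729xy^2 + 8x^3 + 18x^3y + 324y^2 + 729y^3 + 48x + 108xy + 216y + 486y^2    [distributive law]
= 234x^2y + 243x^2y^2 + 1053xy^2 + 729xy^3 + 56x^2 + 432xy + 8x^3 + 18x^3y + 810y^2 + 729y^3 + 48x + 216y    [combine like terms]

234x^2y + 243x^2y^2 + 1053xy^2 + 729xy^3 + 56x^2 + 432xy + 8x^3 + 18x^3y + 810y^2 + 729y^3 + 48x + 216y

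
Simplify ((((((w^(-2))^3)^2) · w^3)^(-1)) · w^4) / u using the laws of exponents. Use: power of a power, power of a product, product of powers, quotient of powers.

((((((w^(-2))^3)^2) · w^3)^(-1)) · w^4) / u
= ((((((w^(-2))^3)^2)^(-1)) · ((w^3)^(-1))) · w^4) / u    [power of a product]
= (((((w^(-2))^3)^(-2)) · ((w^3)^(-1))) · w^4) / u    [power of a power]
= ((((w^(-2))^(-6)) · ((w^3)^(-1))) · w^4) / u    [power of a power]
= ((w^12 · ((w^3)^(-1))) · w^4) / u    [power of a power]
= ((w^12 · w^(-3)) · w^4) / u    [power of a power]
= (w^9 · w^4) / u    [product of powers]
= w^13 / u    [product of powers]
= u^(-1)w^13    [quotient of powers]

u^(-1)w^13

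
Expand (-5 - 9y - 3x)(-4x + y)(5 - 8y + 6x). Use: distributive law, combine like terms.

(-5 - 9y - 3x)(-4x + y)(5 - 8y + 6x)
= (20x - 5y + 36xy - 9y^2 + 12x^2 - 3xy)(5 - 8y + 6x)    [distributive law]
= (20x - 5y + 33xy - 9y^2 + 12x^2)(5 - 8y + 6x)    [combine like terms]
= 100x - 160xy + 120x^2 - 25y + 40y^2 - 30xy + 165xy - 264xy^2 + 198x^2y - 45y^2 + 72y^3 - 54xy^2 + 60x^2 - 96x^2y + 72x^3    [distributive law]
= 100x - 25xy + 180x^2 - 25y - 5y^2 - 318xy^2 + 102x^2y + 72y^3 + 72x^3    [combine like terms]

100x - 25xy + 180x^2 - 25y - 5y^2 - 318xy^2 + 102x^2y + 72y^3 + 72x^3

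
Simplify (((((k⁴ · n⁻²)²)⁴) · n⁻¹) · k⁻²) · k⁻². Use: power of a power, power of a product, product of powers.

(((((k⁴ · n⁻²)²)⁴) · n⁻¹) · k⁻²) · k⁻²
= ((((k⁴ · n⁻²)⁸) · n⁻¹) · k⁻²) · k⁻²    [power of a power]
= (((((k⁴)⁸) · ((n⁻²)⁸)) · n⁻¹) · k⁻²) · k⁻²    [power of a product]
= (((k³² · ((n⁻²)⁸)) · n⁻¹) · k⁻²) · k⁻²    [power of a power]
= (((k³² · n⁻¹⁶) · n⁻¹) · k⁻²) · k⁻²    [power of a power]
= k²⁸n⁻¹⁷    [product of powers]

k²⁸n⁻¹⁷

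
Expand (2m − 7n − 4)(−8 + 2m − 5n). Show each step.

(2m − 7n − 4)(−8 + 2m − 5n)
= −16m + 4m^2 − 10mn + 56n − 14mn + 35n^2 + 32 − 8m + 20n    [distributive law]
= −24m + 4m^2 − 24mn + 76n + 35n^2 + 32    [combine like terms]

−24m + 4m^2 − 24mn + 76n + 35n^2 + 32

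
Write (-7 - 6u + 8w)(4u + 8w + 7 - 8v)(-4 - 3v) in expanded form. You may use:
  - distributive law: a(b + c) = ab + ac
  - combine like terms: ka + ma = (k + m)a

(-7 - 6u + 8w)(4u + 8w + 7 - 8v)(-4 - 3v)
= (-28u - 56w - 49 + 56v - 24u^2 - 48uw - 42u + 48uv + 32uw + 64w^2 + 56w - 64vw)(-4 - 3v)    [distributive law]
= (-70u - 49 + 56v - 24u^2 - 16uw + 48uv + 64w^2 - 64vw)(-4 - 3v)    [combine like terms]
= 280u + 210uv + 196 + 147v - 224v - 168v^2 + 96u^2 + 72u^2v + 64uw + 48uvw - 192uv - 144uv^2 - 256w^2 - 192vw^2 + 256vw + 192v^2w    [distributive law]
= 280u + 18uv + 196 - 77v - 168v^2 + 96u^2 + 72u^2v + 64uw + 48uvw - 144uv^2 - 256w^2 - 192vw^2 + 256vw + 192v^2w    [combine like terms]

280u + 18uv + 196 - 77v - 168v^2 + 96u^2 + 72u^2v + 64uw + 48uvw - 144uv^2 - 256w^2 - 192vw^2 + 256vw + 192v^2w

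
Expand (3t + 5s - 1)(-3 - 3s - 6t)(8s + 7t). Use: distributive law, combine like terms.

-108st - 21t^2 - 417s^2t - 417st^2 - 126t^3 - 96s^2 - 120s^3 + 24s + 21t

(3t + 5s - 1)(-3 - 3s - 6t)(8s + 7t)
= (-9t - 9st - 18t^2 - 15s - 15s^2 - 30st + 3 + 3s + 6t)(8s + 7t)    [distributive law]
= (-3t - 39st - 18t^2 - 12s - 15s^2 + 3)(8s + 7t)    [combine like terms]
= -24st - 21t^2 - 312s^2t - 273st^2 - 144st^2 - 126t^3 - 96s^2 - 84st - 120s^3 - 105s^2t + 24s + 21t    [distributive law]
= -108st - 21t^2 - 417s^2t - 417st^2 - 126t^3 - 96s^2 - 120s^3 + 24s + 21t    [combine like terms]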